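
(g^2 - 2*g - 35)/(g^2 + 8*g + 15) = (g - 7)/(g + 3)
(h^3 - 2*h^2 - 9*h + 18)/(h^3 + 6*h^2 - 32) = (h^2 - 9)/(h^2 + 8*h + 16)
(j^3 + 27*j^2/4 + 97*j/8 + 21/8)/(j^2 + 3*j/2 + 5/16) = 2*(2*j^2 + 13*j + 21)/(4*j + 5)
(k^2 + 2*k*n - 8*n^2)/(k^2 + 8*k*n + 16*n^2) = (k - 2*n)/(k + 4*n)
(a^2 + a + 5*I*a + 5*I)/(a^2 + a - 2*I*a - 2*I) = (a + 5*I)/(a - 2*I)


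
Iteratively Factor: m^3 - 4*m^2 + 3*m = (m - 1)*(m^2 - 3*m) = (m - 3)*(m - 1)*(m)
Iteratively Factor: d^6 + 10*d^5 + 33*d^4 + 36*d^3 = (d)*(d^5 + 10*d^4 + 33*d^3 + 36*d^2) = d^2*(d^4 + 10*d^3 + 33*d^2 + 36*d) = d^2*(d + 4)*(d^3 + 6*d^2 + 9*d) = d^2*(d + 3)*(d + 4)*(d^2 + 3*d) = d^2*(d + 3)^2*(d + 4)*(d)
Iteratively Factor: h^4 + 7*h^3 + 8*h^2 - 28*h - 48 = (h + 3)*(h^3 + 4*h^2 - 4*h - 16) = (h + 3)*(h + 4)*(h^2 - 4) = (h + 2)*(h + 3)*(h + 4)*(h - 2)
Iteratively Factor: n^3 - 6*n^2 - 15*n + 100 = (n + 4)*(n^2 - 10*n + 25) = (n - 5)*(n + 4)*(n - 5)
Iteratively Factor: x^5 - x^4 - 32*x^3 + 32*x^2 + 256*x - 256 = (x + 4)*(x^4 - 5*x^3 - 12*x^2 + 80*x - 64) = (x - 4)*(x + 4)*(x^3 - x^2 - 16*x + 16) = (x - 4)*(x - 1)*(x + 4)*(x^2 - 16) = (x - 4)^2*(x - 1)*(x + 4)*(x + 4)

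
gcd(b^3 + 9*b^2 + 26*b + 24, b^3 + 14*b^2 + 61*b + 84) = b^2 + 7*b + 12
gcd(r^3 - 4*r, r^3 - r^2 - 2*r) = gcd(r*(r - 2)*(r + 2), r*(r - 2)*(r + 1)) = r^2 - 2*r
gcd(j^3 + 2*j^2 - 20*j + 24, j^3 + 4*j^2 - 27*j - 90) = j + 6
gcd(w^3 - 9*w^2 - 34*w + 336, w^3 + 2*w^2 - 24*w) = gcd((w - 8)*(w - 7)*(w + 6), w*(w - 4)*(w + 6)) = w + 6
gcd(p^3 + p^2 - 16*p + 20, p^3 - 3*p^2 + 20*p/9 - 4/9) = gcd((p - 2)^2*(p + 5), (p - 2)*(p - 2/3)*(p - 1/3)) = p - 2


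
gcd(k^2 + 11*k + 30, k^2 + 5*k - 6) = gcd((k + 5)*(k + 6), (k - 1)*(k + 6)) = k + 6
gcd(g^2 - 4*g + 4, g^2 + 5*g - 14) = g - 2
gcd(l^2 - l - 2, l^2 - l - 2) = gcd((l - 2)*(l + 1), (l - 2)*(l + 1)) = l^2 - l - 2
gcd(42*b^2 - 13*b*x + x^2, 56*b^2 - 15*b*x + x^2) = -7*b + x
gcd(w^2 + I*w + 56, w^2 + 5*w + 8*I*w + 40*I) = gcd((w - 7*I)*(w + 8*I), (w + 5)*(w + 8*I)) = w + 8*I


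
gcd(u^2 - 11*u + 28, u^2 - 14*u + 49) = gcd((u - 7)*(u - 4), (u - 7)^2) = u - 7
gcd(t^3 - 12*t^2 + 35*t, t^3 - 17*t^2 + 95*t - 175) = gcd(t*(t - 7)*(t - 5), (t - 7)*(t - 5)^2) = t^2 - 12*t + 35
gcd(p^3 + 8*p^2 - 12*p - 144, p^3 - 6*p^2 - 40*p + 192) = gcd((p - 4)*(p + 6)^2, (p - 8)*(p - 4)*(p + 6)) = p^2 + 2*p - 24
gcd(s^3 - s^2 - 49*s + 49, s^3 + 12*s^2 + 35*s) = s + 7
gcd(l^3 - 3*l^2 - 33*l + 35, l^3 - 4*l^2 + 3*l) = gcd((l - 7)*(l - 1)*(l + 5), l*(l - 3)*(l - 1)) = l - 1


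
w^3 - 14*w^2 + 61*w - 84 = (w - 7)*(w - 4)*(w - 3)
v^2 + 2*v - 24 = (v - 4)*(v + 6)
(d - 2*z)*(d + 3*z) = d^2 + d*z - 6*z^2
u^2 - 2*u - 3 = (u - 3)*(u + 1)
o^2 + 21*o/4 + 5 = (o + 5/4)*(o + 4)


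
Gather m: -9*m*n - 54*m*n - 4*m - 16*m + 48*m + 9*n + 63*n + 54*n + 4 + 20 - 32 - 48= m*(28 - 63*n) + 126*n - 56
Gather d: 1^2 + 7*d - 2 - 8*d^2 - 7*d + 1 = -8*d^2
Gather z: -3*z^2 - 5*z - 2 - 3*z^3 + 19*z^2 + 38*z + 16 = -3*z^3 + 16*z^2 + 33*z + 14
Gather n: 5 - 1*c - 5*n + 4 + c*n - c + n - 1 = -2*c + n*(c - 4) + 8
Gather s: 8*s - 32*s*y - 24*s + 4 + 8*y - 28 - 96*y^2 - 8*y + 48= s*(-32*y - 16) - 96*y^2 + 24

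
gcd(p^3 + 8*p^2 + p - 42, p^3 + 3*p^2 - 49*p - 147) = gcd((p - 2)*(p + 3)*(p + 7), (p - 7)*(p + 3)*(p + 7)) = p^2 + 10*p + 21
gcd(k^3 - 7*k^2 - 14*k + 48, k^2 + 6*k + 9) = k + 3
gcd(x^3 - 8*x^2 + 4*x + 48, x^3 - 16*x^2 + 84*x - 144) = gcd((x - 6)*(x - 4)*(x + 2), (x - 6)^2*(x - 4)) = x^2 - 10*x + 24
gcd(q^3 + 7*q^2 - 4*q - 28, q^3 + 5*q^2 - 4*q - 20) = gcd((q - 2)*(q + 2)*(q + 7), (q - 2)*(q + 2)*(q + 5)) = q^2 - 4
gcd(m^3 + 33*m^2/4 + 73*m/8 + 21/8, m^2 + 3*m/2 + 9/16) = m + 3/4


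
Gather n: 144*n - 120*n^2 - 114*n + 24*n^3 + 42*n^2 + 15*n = 24*n^3 - 78*n^2 + 45*n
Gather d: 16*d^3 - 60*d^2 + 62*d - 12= 16*d^3 - 60*d^2 + 62*d - 12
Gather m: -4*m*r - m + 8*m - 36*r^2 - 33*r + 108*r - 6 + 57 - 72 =m*(7 - 4*r) - 36*r^2 + 75*r - 21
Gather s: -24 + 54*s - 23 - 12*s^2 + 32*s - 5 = -12*s^2 + 86*s - 52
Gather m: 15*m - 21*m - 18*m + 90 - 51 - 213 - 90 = -24*m - 264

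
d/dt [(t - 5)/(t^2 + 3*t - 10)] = (t^2 + 3*t - (t - 5)*(2*t + 3) - 10)/(t^2 + 3*t - 10)^2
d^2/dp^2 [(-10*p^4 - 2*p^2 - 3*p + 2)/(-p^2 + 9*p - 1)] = 2*(10*p^6 - 270*p^5 + 2460*p^4 - 699*p^3 + 48*p^2 + 45*p - 131)/(p^6 - 27*p^5 + 246*p^4 - 783*p^3 + 246*p^2 - 27*p + 1)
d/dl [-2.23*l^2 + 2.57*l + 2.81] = 2.57 - 4.46*l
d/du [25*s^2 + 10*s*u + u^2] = 10*s + 2*u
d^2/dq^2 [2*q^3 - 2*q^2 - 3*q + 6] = 12*q - 4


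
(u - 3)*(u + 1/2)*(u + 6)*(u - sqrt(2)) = u^4 - sqrt(2)*u^3 + 7*u^3/2 - 33*u^2/2 - 7*sqrt(2)*u^2/2 - 9*u + 33*sqrt(2)*u/2 + 9*sqrt(2)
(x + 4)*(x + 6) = x^2 + 10*x + 24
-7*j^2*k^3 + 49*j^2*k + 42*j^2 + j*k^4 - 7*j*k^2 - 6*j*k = (-7*j + k)*(k - 3)*(k + 2)*(j*k + j)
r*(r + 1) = r^2 + r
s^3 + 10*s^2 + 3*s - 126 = (s - 3)*(s + 6)*(s + 7)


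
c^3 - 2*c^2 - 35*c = c*(c - 7)*(c + 5)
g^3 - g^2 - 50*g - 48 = (g - 8)*(g + 1)*(g + 6)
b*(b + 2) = b^2 + 2*b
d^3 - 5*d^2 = d^2*(d - 5)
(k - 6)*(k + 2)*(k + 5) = k^3 + k^2 - 32*k - 60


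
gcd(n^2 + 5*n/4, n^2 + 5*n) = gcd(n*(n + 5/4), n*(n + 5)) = n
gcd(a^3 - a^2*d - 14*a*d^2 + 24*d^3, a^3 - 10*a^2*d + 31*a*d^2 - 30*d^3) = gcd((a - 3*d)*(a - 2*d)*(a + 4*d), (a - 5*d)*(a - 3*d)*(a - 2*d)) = a^2 - 5*a*d + 6*d^2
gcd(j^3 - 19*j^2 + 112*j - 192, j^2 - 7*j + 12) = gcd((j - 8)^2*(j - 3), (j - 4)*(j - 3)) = j - 3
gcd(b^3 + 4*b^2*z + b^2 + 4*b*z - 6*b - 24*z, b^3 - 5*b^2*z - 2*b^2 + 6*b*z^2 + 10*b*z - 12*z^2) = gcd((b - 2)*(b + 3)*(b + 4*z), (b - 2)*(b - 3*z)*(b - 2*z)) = b - 2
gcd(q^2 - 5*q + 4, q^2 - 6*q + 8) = q - 4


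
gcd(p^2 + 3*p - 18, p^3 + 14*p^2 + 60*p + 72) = p + 6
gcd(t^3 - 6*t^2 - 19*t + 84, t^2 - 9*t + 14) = t - 7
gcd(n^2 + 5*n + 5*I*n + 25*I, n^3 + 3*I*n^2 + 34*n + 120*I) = n + 5*I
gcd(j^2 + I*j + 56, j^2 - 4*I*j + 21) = j - 7*I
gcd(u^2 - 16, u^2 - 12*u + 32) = u - 4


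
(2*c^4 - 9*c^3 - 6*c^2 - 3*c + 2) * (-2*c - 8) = -4*c^5 + 2*c^4 + 84*c^3 + 54*c^2 + 20*c - 16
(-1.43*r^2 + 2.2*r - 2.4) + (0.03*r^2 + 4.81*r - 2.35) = -1.4*r^2 + 7.01*r - 4.75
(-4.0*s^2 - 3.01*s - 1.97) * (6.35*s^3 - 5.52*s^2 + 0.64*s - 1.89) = -25.4*s^5 + 2.9665*s^4 + 1.5457*s^3 + 16.508*s^2 + 4.4281*s + 3.7233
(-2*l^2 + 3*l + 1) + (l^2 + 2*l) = -l^2 + 5*l + 1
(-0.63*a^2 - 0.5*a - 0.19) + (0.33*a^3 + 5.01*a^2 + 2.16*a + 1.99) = 0.33*a^3 + 4.38*a^2 + 1.66*a + 1.8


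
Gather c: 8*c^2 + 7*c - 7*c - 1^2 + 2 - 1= 8*c^2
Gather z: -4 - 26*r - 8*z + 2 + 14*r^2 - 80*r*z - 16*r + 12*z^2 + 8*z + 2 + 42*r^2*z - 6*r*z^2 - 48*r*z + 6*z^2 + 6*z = 14*r^2 - 42*r + z^2*(18 - 6*r) + z*(42*r^2 - 128*r + 6)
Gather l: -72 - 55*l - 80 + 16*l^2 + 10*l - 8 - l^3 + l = -l^3 + 16*l^2 - 44*l - 160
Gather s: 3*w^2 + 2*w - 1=3*w^2 + 2*w - 1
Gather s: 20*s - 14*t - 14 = 20*s - 14*t - 14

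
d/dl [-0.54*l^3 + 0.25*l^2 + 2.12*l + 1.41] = -1.62*l^2 + 0.5*l + 2.12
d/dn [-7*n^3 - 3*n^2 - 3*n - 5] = -21*n^2 - 6*n - 3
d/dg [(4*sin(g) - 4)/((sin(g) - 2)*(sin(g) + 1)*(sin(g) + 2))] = 8*(-sin(g)^3 + sin(g)^2 + sin(g) - 4)*cos(g)/((sin(g) - 2)^2*(sin(g) + 1)^2*(sin(g) + 2)^2)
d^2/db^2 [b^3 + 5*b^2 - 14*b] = 6*b + 10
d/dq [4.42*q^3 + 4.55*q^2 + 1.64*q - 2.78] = 13.26*q^2 + 9.1*q + 1.64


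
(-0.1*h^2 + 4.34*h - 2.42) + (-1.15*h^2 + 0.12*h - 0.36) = -1.25*h^2 + 4.46*h - 2.78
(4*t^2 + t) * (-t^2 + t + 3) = -4*t^4 + 3*t^3 + 13*t^2 + 3*t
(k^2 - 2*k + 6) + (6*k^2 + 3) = 7*k^2 - 2*k + 9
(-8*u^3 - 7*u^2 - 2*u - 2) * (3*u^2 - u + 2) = -24*u^5 - 13*u^4 - 15*u^3 - 18*u^2 - 2*u - 4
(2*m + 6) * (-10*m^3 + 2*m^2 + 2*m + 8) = -20*m^4 - 56*m^3 + 16*m^2 + 28*m + 48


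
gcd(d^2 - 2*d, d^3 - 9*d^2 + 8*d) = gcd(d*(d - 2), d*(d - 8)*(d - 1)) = d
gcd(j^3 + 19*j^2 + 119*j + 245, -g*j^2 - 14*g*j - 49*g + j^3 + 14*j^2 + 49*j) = j^2 + 14*j + 49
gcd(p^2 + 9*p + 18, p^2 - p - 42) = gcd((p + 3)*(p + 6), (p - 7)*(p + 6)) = p + 6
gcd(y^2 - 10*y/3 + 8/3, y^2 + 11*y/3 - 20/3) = y - 4/3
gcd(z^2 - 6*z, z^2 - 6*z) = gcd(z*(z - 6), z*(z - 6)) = z^2 - 6*z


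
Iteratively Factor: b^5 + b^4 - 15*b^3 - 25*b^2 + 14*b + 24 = (b + 3)*(b^4 - 2*b^3 - 9*b^2 + 2*b + 8) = (b - 4)*(b + 3)*(b^3 + 2*b^2 - b - 2) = (b - 4)*(b + 2)*(b + 3)*(b^2 - 1) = (b - 4)*(b - 1)*(b + 2)*(b + 3)*(b + 1)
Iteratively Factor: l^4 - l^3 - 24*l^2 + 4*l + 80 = (l + 2)*(l^3 - 3*l^2 - 18*l + 40) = (l - 5)*(l + 2)*(l^2 + 2*l - 8) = (l - 5)*(l - 2)*(l + 2)*(l + 4)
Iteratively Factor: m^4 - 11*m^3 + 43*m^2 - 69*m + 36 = (m - 4)*(m^3 - 7*m^2 + 15*m - 9) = (m - 4)*(m - 1)*(m^2 - 6*m + 9) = (m - 4)*(m - 3)*(m - 1)*(m - 3)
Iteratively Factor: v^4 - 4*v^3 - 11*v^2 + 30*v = (v - 5)*(v^3 + v^2 - 6*v) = (v - 5)*(v - 2)*(v^2 + 3*v) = (v - 5)*(v - 2)*(v + 3)*(v)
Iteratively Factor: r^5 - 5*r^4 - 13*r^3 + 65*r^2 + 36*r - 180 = (r - 5)*(r^4 - 13*r^2 + 36) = (r - 5)*(r - 3)*(r^3 + 3*r^2 - 4*r - 12) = (r - 5)*(r - 3)*(r + 3)*(r^2 - 4) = (r - 5)*(r - 3)*(r + 2)*(r + 3)*(r - 2)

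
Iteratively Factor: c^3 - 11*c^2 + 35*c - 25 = (c - 5)*(c^2 - 6*c + 5) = (c - 5)^2*(c - 1)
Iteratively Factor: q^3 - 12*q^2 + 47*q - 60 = (q - 5)*(q^2 - 7*q + 12) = (q - 5)*(q - 3)*(q - 4)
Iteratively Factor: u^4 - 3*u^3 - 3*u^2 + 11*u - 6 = (u - 1)*(u^3 - 2*u^2 - 5*u + 6) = (u - 1)^2*(u^2 - u - 6) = (u - 1)^2*(u + 2)*(u - 3)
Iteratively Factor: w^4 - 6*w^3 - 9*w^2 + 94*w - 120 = (w - 5)*(w^3 - w^2 - 14*w + 24) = (w - 5)*(w - 3)*(w^2 + 2*w - 8) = (w - 5)*(w - 3)*(w - 2)*(w + 4)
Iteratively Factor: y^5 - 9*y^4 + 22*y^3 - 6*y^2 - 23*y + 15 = (y - 1)*(y^4 - 8*y^3 + 14*y^2 + 8*y - 15) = (y - 1)*(y + 1)*(y^3 - 9*y^2 + 23*y - 15) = (y - 3)*(y - 1)*(y + 1)*(y^2 - 6*y + 5) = (y - 5)*(y - 3)*(y - 1)*(y + 1)*(y - 1)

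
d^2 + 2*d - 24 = (d - 4)*(d + 6)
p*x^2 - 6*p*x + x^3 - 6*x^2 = x*(p + x)*(x - 6)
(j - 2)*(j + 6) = j^2 + 4*j - 12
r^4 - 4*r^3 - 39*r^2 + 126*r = r*(r - 7)*(r - 3)*(r + 6)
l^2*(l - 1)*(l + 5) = l^4 + 4*l^3 - 5*l^2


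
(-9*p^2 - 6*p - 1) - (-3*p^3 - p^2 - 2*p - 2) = 3*p^3 - 8*p^2 - 4*p + 1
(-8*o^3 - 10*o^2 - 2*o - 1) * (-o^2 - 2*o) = 8*o^5 + 26*o^4 + 22*o^3 + 5*o^2 + 2*o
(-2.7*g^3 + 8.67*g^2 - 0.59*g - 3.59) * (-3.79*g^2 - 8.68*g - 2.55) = 10.233*g^5 - 9.4233*g^4 - 66.1345*g^3 - 3.3812*g^2 + 32.6657*g + 9.1545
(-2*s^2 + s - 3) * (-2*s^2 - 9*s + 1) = 4*s^4 + 16*s^3 - 5*s^2 + 28*s - 3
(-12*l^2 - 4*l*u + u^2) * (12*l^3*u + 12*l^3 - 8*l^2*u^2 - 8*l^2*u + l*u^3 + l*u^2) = -144*l^5*u - 144*l^5 + 48*l^4*u^2 + 48*l^4*u + 32*l^3*u^3 + 32*l^3*u^2 - 12*l^2*u^4 - 12*l^2*u^3 + l*u^5 + l*u^4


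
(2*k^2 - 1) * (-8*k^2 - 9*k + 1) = -16*k^4 - 18*k^3 + 10*k^2 + 9*k - 1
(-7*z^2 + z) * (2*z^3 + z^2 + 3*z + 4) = -14*z^5 - 5*z^4 - 20*z^3 - 25*z^2 + 4*z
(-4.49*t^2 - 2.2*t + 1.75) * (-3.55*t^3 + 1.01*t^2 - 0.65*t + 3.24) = 15.9395*t^5 + 3.2751*t^4 - 5.516*t^3 - 11.3501*t^2 - 8.2655*t + 5.67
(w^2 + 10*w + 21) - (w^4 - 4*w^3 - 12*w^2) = -w^4 + 4*w^3 + 13*w^2 + 10*w + 21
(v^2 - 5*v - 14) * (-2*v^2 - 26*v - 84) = -2*v^4 - 16*v^3 + 74*v^2 + 784*v + 1176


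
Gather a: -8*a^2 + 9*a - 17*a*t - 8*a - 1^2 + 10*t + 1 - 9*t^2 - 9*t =-8*a^2 + a*(1 - 17*t) - 9*t^2 + t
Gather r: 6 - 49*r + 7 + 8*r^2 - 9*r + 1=8*r^2 - 58*r + 14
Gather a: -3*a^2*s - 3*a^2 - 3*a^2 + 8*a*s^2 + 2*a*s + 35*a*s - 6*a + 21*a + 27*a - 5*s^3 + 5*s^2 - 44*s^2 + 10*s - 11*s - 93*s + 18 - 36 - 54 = a^2*(-3*s - 6) + a*(8*s^2 + 37*s + 42) - 5*s^3 - 39*s^2 - 94*s - 72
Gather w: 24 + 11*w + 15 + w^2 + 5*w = w^2 + 16*w + 39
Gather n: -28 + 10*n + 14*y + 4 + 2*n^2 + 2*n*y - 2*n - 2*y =2*n^2 + n*(2*y + 8) + 12*y - 24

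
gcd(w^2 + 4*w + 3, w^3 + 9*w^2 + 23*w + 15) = w^2 + 4*w + 3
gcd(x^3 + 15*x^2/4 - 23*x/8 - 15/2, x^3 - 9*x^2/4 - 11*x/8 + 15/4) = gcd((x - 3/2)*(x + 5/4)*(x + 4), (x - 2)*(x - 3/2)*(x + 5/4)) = x^2 - x/4 - 15/8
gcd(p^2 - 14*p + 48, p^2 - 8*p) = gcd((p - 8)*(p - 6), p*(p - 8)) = p - 8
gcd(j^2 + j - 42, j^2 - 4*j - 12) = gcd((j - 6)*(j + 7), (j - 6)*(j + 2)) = j - 6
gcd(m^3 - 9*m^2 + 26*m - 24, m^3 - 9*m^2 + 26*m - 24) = m^3 - 9*m^2 + 26*m - 24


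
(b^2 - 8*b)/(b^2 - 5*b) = (b - 8)/(b - 5)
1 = 1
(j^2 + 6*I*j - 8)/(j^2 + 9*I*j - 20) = (j + 2*I)/(j + 5*I)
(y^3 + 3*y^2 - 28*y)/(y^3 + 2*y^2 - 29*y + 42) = y*(y - 4)/(y^2 - 5*y + 6)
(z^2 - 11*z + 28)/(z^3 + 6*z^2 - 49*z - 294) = (z - 4)/(z^2 + 13*z + 42)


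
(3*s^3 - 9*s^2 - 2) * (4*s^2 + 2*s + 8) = 12*s^5 - 30*s^4 + 6*s^3 - 80*s^2 - 4*s - 16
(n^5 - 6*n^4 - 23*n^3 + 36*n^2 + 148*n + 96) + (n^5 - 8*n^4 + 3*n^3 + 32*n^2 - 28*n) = 2*n^5 - 14*n^4 - 20*n^3 + 68*n^2 + 120*n + 96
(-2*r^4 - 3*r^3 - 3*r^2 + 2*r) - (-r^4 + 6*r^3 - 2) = -r^4 - 9*r^3 - 3*r^2 + 2*r + 2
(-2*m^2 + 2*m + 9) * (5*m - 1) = -10*m^3 + 12*m^2 + 43*m - 9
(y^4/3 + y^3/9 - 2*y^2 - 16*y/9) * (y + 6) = y^5/3 + 19*y^4/9 - 4*y^3/3 - 124*y^2/9 - 32*y/3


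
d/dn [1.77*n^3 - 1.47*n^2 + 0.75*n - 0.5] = 5.31*n^2 - 2.94*n + 0.75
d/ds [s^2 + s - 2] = 2*s + 1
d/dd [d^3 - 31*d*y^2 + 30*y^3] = 3*d^2 - 31*y^2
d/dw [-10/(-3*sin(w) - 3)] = -10*cos(w)/(3*(sin(w) + 1)^2)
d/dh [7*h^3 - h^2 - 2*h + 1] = 21*h^2 - 2*h - 2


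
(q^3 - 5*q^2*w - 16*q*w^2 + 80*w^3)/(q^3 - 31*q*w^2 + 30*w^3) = (q^2 - 16*w^2)/(q^2 + 5*q*w - 6*w^2)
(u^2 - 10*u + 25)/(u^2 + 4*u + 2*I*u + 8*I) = (u^2 - 10*u + 25)/(u^2 + 2*u*(2 + I) + 8*I)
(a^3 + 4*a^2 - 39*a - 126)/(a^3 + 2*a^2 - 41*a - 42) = (a + 3)/(a + 1)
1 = 1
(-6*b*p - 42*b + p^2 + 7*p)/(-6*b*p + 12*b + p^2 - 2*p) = (p + 7)/(p - 2)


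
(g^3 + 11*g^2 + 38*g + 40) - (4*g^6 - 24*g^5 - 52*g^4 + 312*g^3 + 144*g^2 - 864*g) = -4*g^6 + 24*g^5 + 52*g^4 - 311*g^3 - 133*g^2 + 902*g + 40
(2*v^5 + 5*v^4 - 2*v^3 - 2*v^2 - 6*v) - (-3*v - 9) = 2*v^5 + 5*v^4 - 2*v^3 - 2*v^2 - 3*v + 9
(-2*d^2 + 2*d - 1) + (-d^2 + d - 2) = -3*d^2 + 3*d - 3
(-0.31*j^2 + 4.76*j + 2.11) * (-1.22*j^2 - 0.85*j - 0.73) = 0.3782*j^4 - 5.5437*j^3 - 6.3939*j^2 - 5.2683*j - 1.5403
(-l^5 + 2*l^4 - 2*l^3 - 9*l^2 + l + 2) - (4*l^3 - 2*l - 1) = -l^5 + 2*l^4 - 6*l^3 - 9*l^2 + 3*l + 3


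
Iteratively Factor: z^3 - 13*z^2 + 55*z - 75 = (z - 3)*(z^2 - 10*z + 25) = (z - 5)*(z - 3)*(z - 5)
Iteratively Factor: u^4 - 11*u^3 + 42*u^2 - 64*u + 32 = (u - 4)*(u^3 - 7*u^2 + 14*u - 8) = (u - 4)*(u - 2)*(u^2 - 5*u + 4) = (u - 4)^2*(u - 2)*(u - 1)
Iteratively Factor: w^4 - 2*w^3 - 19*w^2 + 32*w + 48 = (w - 3)*(w^3 + w^2 - 16*w - 16) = (w - 3)*(w + 4)*(w^2 - 3*w - 4) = (w - 3)*(w + 1)*(w + 4)*(w - 4)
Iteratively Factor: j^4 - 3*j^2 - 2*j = (j + 1)*(j^3 - j^2 - 2*j) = (j - 2)*(j + 1)*(j^2 + j) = (j - 2)*(j + 1)^2*(j)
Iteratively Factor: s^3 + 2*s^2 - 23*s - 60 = (s + 3)*(s^2 - s - 20) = (s + 3)*(s + 4)*(s - 5)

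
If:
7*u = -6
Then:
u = -6/7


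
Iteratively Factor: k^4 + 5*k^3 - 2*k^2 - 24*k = (k - 2)*(k^3 + 7*k^2 + 12*k) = (k - 2)*(k + 3)*(k^2 + 4*k) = (k - 2)*(k + 3)*(k + 4)*(k)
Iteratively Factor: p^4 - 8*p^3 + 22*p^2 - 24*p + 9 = (p - 3)*(p^3 - 5*p^2 + 7*p - 3) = (p - 3)^2*(p^2 - 2*p + 1) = (p - 3)^2*(p - 1)*(p - 1)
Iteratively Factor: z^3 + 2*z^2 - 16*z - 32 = (z - 4)*(z^2 + 6*z + 8) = (z - 4)*(z + 2)*(z + 4)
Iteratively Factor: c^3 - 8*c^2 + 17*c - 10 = (c - 5)*(c^2 - 3*c + 2) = (c - 5)*(c - 2)*(c - 1)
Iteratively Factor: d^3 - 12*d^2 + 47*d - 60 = (d - 3)*(d^2 - 9*d + 20) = (d - 4)*(d - 3)*(d - 5)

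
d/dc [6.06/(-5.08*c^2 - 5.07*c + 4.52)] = (61.5696*c + 30.7242)/(5.08*c^2 + 5.07*c - 4.52)^2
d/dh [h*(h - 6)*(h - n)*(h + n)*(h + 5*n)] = 5*h^4 + 20*h^3*n - 24*h^3 - 3*h^2*n^2 - 90*h^2*n - 10*h*n^3 + 12*h*n^2 + 30*n^3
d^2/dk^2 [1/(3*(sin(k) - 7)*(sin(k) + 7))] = 2*(-2*sin(k)^4 - 95*sin(k)^2 + 49)/(3*(sin(k) - 7)^3*(sin(k) + 7)^3)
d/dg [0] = 0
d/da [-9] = 0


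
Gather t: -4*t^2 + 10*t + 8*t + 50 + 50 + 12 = -4*t^2 + 18*t + 112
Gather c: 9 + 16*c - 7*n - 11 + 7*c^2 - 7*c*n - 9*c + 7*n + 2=7*c^2 + c*(7 - 7*n)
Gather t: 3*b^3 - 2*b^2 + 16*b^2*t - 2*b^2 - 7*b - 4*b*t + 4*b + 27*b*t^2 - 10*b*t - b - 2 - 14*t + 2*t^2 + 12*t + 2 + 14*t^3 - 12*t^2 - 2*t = 3*b^3 - 4*b^2 - 4*b + 14*t^3 + t^2*(27*b - 10) + t*(16*b^2 - 14*b - 4)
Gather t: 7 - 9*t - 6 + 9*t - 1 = 0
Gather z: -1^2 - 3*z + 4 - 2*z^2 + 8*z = -2*z^2 + 5*z + 3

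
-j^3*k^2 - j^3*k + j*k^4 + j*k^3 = k*(-j + k)*(j + k)*(j*k + j)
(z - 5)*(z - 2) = z^2 - 7*z + 10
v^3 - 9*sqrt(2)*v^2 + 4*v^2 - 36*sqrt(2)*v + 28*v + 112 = (v + 4)*(v - 7*sqrt(2))*(v - 2*sqrt(2))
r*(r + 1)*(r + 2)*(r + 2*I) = r^4 + 3*r^3 + 2*I*r^3 + 2*r^2 + 6*I*r^2 + 4*I*r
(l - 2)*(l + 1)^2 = l^3 - 3*l - 2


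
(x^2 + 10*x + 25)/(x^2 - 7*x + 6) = (x^2 + 10*x + 25)/(x^2 - 7*x + 6)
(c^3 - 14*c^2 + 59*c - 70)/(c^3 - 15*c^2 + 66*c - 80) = (c - 7)/(c - 8)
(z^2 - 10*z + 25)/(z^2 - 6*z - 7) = (-z^2 + 10*z - 25)/(-z^2 + 6*z + 7)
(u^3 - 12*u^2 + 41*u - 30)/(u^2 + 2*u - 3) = (u^2 - 11*u + 30)/(u + 3)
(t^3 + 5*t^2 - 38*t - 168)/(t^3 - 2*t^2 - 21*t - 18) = (t^2 + 11*t + 28)/(t^2 + 4*t + 3)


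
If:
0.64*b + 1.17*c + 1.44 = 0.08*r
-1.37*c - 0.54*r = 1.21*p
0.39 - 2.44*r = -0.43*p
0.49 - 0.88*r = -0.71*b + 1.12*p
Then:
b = -90.85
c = 47.87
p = -50.31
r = -8.71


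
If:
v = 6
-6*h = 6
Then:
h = -1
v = 6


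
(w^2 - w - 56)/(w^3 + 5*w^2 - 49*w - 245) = (w - 8)/(w^2 - 2*w - 35)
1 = 1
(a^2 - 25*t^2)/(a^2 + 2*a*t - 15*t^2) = (-a + 5*t)/(-a + 3*t)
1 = 1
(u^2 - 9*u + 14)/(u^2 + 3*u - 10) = (u - 7)/(u + 5)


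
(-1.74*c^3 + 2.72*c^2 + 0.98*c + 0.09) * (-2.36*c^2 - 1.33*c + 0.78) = 4.1064*c^5 - 4.105*c^4 - 7.2876*c^3 + 0.6058*c^2 + 0.6447*c + 0.0702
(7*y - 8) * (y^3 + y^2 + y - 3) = 7*y^4 - y^3 - y^2 - 29*y + 24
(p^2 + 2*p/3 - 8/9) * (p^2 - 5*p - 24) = p^4 - 13*p^3/3 - 254*p^2/9 - 104*p/9 + 64/3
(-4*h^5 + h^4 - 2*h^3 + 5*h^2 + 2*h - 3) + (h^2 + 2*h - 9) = -4*h^5 + h^4 - 2*h^3 + 6*h^2 + 4*h - 12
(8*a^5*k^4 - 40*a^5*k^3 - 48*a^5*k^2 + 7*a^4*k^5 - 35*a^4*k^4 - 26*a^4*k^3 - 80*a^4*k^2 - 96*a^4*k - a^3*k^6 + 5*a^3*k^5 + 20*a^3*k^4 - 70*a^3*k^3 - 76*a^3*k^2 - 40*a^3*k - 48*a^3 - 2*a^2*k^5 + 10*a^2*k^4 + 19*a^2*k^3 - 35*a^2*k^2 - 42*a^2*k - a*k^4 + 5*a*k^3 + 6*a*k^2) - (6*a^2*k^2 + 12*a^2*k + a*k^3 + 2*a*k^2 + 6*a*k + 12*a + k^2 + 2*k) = 8*a^5*k^4 - 40*a^5*k^3 - 48*a^5*k^2 + 7*a^4*k^5 - 35*a^4*k^4 - 26*a^4*k^3 - 80*a^4*k^2 - 96*a^4*k - a^3*k^6 + 5*a^3*k^5 + 20*a^3*k^4 - 70*a^3*k^3 - 76*a^3*k^2 - 40*a^3*k - 48*a^3 - 2*a^2*k^5 + 10*a^2*k^4 + 19*a^2*k^3 - 41*a^2*k^2 - 54*a^2*k - a*k^4 + 4*a*k^3 + 4*a*k^2 - 6*a*k - 12*a - k^2 - 2*k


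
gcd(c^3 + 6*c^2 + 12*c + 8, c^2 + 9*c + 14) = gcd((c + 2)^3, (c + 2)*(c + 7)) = c + 2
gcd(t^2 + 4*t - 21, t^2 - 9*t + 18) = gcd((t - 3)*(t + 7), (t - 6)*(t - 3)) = t - 3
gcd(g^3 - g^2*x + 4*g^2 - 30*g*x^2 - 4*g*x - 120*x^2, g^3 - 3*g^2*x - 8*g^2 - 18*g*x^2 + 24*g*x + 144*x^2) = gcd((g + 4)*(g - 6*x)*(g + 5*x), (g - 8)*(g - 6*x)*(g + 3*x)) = -g + 6*x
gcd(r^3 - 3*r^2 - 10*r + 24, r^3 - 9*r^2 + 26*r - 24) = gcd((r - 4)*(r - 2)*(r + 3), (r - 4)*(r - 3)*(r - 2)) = r^2 - 6*r + 8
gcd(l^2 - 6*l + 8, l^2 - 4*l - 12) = 1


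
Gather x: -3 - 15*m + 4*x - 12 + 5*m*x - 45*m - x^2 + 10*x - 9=-60*m - x^2 + x*(5*m + 14) - 24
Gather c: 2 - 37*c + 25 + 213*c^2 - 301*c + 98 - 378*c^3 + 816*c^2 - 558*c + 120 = -378*c^3 + 1029*c^2 - 896*c + 245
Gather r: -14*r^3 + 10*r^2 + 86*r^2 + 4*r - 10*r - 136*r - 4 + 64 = -14*r^3 + 96*r^2 - 142*r + 60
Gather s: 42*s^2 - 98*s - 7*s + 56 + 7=42*s^2 - 105*s + 63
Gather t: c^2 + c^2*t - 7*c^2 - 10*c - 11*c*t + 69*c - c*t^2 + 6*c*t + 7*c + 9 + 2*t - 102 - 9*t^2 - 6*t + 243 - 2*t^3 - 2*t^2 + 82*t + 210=-6*c^2 + 66*c - 2*t^3 + t^2*(-c - 11) + t*(c^2 - 5*c + 78) + 360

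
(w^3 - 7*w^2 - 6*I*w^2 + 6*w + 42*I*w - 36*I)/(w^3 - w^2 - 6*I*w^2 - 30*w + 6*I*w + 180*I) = (w - 1)/(w + 5)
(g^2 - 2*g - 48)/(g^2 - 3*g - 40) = (g + 6)/(g + 5)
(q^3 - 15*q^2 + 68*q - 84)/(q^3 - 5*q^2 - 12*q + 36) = (q - 7)/(q + 3)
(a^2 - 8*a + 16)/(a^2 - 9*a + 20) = (a - 4)/(a - 5)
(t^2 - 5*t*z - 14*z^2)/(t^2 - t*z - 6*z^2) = (-t + 7*z)/(-t + 3*z)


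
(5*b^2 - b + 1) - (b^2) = 4*b^2 - b + 1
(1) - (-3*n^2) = 3*n^2 + 1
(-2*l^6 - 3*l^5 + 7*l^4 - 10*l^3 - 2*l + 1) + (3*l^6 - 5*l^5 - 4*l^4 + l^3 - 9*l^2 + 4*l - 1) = l^6 - 8*l^5 + 3*l^4 - 9*l^3 - 9*l^2 + 2*l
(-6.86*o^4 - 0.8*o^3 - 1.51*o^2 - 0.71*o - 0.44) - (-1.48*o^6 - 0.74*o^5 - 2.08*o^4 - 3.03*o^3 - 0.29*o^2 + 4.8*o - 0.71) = 1.48*o^6 + 0.74*o^5 - 4.78*o^4 + 2.23*o^3 - 1.22*o^2 - 5.51*o + 0.27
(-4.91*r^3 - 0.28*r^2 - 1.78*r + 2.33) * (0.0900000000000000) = -0.4419*r^3 - 0.0252*r^2 - 0.1602*r + 0.2097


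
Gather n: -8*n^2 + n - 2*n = -8*n^2 - n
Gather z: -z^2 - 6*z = -z^2 - 6*z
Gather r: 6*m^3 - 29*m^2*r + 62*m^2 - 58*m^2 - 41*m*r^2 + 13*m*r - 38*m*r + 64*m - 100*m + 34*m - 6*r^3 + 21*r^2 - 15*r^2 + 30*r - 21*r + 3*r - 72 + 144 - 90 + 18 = 6*m^3 + 4*m^2 - 2*m - 6*r^3 + r^2*(6 - 41*m) + r*(-29*m^2 - 25*m + 12)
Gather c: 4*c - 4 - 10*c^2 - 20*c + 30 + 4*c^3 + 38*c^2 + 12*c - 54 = 4*c^3 + 28*c^2 - 4*c - 28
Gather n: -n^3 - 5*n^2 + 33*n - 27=-n^3 - 5*n^2 + 33*n - 27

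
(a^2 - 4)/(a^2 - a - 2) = (a + 2)/(a + 1)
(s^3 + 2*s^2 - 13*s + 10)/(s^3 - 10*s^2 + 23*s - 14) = (s + 5)/(s - 7)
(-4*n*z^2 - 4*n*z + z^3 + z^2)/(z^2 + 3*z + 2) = z*(-4*n + z)/(z + 2)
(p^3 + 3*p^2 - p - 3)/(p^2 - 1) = p + 3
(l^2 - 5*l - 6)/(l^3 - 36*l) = (l + 1)/(l*(l + 6))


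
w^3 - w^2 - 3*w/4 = w*(w - 3/2)*(w + 1/2)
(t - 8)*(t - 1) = t^2 - 9*t + 8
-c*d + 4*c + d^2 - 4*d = (-c + d)*(d - 4)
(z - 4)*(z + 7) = z^2 + 3*z - 28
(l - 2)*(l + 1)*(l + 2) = l^3 + l^2 - 4*l - 4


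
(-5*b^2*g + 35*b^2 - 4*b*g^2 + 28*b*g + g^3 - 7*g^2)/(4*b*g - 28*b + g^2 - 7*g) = (-5*b^2 - 4*b*g + g^2)/(4*b + g)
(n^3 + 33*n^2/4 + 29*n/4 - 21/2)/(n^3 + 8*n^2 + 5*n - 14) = (n - 3/4)/(n - 1)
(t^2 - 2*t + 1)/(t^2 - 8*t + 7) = (t - 1)/(t - 7)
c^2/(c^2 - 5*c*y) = c/(c - 5*y)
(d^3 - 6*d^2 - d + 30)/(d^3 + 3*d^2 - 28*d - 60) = (d - 3)/(d + 6)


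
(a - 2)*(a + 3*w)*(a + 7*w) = a^3 + 10*a^2*w - 2*a^2 + 21*a*w^2 - 20*a*w - 42*w^2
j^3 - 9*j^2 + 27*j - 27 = (j - 3)^3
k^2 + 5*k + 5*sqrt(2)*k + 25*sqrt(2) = (k + 5)*(k + 5*sqrt(2))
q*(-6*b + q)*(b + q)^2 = -6*b^3*q - 11*b^2*q^2 - 4*b*q^3 + q^4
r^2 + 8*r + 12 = (r + 2)*(r + 6)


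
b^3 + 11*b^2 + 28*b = b*(b + 4)*(b + 7)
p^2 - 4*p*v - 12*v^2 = (p - 6*v)*(p + 2*v)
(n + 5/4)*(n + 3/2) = n^2 + 11*n/4 + 15/8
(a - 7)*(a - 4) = a^2 - 11*a + 28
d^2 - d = d*(d - 1)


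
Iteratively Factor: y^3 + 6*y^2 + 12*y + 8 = (y + 2)*(y^2 + 4*y + 4) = (y + 2)^2*(y + 2)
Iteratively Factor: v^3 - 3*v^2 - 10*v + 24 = (v + 3)*(v^2 - 6*v + 8) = (v - 2)*(v + 3)*(v - 4)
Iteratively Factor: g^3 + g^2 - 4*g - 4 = (g + 1)*(g^2 - 4) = (g - 2)*(g + 1)*(g + 2)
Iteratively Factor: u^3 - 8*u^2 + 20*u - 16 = (u - 2)*(u^2 - 6*u + 8) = (u - 4)*(u - 2)*(u - 2)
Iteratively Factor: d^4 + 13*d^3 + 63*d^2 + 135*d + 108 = (d + 3)*(d^3 + 10*d^2 + 33*d + 36) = (d + 3)*(d + 4)*(d^2 + 6*d + 9) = (d + 3)^2*(d + 4)*(d + 3)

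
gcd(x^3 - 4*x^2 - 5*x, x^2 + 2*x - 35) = x - 5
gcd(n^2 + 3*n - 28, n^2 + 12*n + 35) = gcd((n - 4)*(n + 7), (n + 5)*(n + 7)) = n + 7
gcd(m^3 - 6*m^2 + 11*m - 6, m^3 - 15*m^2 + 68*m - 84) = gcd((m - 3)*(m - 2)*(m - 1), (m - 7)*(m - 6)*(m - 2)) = m - 2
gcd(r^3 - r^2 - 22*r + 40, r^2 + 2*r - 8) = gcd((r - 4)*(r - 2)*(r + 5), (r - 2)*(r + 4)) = r - 2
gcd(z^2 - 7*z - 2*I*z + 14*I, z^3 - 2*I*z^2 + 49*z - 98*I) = z - 2*I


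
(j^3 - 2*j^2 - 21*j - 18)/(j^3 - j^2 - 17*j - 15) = (j - 6)/(j - 5)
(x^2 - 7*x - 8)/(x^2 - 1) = (x - 8)/(x - 1)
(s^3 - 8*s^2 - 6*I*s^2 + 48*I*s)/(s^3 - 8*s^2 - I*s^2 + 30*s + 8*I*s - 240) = s/(s + 5*I)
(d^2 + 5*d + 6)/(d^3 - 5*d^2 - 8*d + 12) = (d + 3)/(d^2 - 7*d + 6)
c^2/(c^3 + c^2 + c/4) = 4*c/(4*c^2 + 4*c + 1)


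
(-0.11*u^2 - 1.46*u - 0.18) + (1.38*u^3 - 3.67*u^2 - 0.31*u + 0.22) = 1.38*u^3 - 3.78*u^2 - 1.77*u + 0.04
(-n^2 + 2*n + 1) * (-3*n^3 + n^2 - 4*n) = 3*n^5 - 7*n^4 + 3*n^3 - 7*n^2 - 4*n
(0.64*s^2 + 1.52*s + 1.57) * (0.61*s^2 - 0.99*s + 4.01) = 0.3904*s^4 + 0.2936*s^3 + 2.0193*s^2 + 4.5409*s + 6.2957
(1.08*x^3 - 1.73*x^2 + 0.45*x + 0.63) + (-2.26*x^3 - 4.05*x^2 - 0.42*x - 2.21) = -1.18*x^3 - 5.78*x^2 + 0.03*x - 1.58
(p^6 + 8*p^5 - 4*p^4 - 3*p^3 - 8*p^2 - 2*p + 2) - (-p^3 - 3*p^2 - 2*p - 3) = p^6 + 8*p^5 - 4*p^4 - 2*p^3 - 5*p^2 + 5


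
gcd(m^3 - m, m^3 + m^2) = m^2 + m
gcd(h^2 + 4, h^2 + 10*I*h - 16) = h + 2*I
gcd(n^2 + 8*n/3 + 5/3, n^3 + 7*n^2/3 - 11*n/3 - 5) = n + 1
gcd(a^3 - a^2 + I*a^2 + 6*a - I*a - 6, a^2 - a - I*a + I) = a - 1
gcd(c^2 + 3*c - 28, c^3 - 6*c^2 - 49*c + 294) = c + 7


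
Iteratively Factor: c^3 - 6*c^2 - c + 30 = (c - 5)*(c^2 - c - 6) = (c - 5)*(c + 2)*(c - 3)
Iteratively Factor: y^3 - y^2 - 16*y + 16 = (y + 4)*(y^2 - 5*y + 4) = (y - 4)*(y + 4)*(y - 1)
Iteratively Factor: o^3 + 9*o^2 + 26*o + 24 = (o + 4)*(o^2 + 5*o + 6) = (o + 2)*(o + 4)*(o + 3)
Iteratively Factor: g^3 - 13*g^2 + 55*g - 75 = (g - 5)*(g^2 - 8*g + 15) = (g - 5)^2*(g - 3)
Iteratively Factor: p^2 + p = (p)*(p + 1)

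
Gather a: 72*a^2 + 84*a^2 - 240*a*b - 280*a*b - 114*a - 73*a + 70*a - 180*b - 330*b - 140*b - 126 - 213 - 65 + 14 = 156*a^2 + a*(-520*b - 117) - 650*b - 390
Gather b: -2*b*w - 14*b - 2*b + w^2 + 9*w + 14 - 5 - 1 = b*(-2*w - 16) + w^2 + 9*w + 8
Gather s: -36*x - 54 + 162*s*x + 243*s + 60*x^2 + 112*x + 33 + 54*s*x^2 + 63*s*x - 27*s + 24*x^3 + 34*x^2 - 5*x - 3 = s*(54*x^2 + 225*x + 216) + 24*x^3 + 94*x^2 + 71*x - 24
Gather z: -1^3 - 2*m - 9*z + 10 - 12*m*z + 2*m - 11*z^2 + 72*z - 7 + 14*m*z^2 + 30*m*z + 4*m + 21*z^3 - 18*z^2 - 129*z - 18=4*m + 21*z^3 + z^2*(14*m - 29) + z*(18*m - 66) - 16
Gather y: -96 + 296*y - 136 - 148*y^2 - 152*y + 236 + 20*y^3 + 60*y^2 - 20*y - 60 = 20*y^3 - 88*y^2 + 124*y - 56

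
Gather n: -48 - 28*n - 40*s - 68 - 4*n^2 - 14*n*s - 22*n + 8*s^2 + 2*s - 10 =-4*n^2 + n*(-14*s - 50) + 8*s^2 - 38*s - 126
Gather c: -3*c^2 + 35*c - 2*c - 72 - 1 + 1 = -3*c^2 + 33*c - 72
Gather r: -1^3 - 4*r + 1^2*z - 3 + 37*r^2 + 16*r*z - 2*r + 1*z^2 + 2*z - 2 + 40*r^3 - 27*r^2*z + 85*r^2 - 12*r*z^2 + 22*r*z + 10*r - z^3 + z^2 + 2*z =40*r^3 + r^2*(122 - 27*z) + r*(-12*z^2 + 38*z + 4) - z^3 + 2*z^2 + 5*z - 6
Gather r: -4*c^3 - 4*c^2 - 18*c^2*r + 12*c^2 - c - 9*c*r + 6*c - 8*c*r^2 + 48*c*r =-4*c^3 + 8*c^2 - 8*c*r^2 + 5*c + r*(-18*c^2 + 39*c)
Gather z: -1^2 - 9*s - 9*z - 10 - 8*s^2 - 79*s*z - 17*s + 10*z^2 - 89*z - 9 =-8*s^2 - 26*s + 10*z^2 + z*(-79*s - 98) - 20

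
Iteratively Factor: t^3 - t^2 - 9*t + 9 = (t - 1)*(t^2 - 9) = (t - 1)*(t + 3)*(t - 3)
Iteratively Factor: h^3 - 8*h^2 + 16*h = (h - 4)*(h^2 - 4*h) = h*(h - 4)*(h - 4)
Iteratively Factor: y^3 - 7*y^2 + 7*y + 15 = (y - 5)*(y^2 - 2*y - 3) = (y - 5)*(y + 1)*(y - 3)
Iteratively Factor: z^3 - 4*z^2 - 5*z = (z - 5)*(z^2 + z) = (z - 5)*(z + 1)*(z)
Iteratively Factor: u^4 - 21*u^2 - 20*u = (u - 5)*(u^3 + 5*u^2 + 4*u) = (u - 5)*(u + 4)*(u^2 + u) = (u - 5)*(u + 1)*(u + 4)*(u)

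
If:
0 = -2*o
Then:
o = 0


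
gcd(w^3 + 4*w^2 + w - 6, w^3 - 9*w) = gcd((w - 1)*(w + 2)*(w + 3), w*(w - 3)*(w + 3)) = w + 3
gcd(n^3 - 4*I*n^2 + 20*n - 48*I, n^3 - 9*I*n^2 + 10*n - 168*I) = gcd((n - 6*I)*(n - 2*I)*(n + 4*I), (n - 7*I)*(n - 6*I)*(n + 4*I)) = n^2 - 2*I*n + 24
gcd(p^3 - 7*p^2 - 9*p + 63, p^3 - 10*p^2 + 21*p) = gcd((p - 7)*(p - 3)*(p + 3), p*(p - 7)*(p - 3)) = p^2 - 10*p + 21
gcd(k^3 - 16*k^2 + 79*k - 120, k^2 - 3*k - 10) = k - 5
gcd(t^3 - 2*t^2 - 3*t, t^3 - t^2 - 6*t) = t^2 - 3*t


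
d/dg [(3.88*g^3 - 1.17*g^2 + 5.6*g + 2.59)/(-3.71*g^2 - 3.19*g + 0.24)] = (-14.3948*g^4 - 24.7544*g^3 + 27.3019*g^2 + 18.6562*g + 9.6061)/(13.7641*g^4 + 23.6698*g^3 + 8.3953*g^2 - 1.5312*g + 0.0576)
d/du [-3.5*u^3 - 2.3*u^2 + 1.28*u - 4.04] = -10.5*u^2 - 4.6*u + 1.28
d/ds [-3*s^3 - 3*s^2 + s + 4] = -9*s^2 - 6*s + 1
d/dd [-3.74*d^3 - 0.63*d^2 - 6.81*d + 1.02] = -11.22*d^2 - 1.26*d - 6.81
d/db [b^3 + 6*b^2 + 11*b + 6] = 3*b^2 + 12*b + 11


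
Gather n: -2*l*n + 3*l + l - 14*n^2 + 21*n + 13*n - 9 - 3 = 4*l - 14*n^2 + n*(34 - 2*l) - 12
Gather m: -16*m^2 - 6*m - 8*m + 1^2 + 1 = -16*m^2 - 14*m + 2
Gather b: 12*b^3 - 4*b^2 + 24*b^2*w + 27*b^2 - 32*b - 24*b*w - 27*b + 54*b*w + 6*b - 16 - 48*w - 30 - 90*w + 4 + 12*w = 12*b^3 + b^2*(24*w + 23) + b*(30*w - 53) - 126*w - 42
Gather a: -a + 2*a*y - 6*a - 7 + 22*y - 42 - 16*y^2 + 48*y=a*(2*y - 7) - 16*y^2 + 70*y - 49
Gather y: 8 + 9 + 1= 18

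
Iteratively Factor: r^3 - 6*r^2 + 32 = (r + 2)*(r^2 - 8*r + 16) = (r - 4)*(r + 2)*(r - 4)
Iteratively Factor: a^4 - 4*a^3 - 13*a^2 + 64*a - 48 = (a - 3)*(a^3 - a^2 - 16*a + 16) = (a - 3)*(a + 4)*(a^2 - 5*a + 4) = (a - 4)*(a - 3)*(a + 4)*(a - 1)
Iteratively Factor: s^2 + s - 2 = (s + 2)*(s - 1)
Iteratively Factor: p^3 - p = (p - 1)*(p^2 + p) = (p - 1)*(p + 1)*(p)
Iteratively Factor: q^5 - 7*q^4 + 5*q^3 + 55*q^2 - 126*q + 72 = (q + 3)*(q^4 - 10*q^3 + 35*q^2 - 50*q + 24) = (q - 1)*(q + 3)*(q^3 - 9*q^2 + 26*q - 24) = (q - 4)*(q - 1)*(q + 3)*(q^2 - 5*q + 6) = (q - 4)*(q - 3)*(q - 1)*(q + 3)*(q - 2)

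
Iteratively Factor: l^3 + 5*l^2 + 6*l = (l + 3)*(l^2 + 2*l) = (l + 2)*(l + 3)*(l)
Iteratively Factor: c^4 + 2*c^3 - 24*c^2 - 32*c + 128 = (c - 4)*(c^3 + 6*c^2 - 32) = (c - 4)*(c - 2)*(c^2 + 8*c + 16) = (c - 4)*(c - 2)*(c + 4)*(c + 4)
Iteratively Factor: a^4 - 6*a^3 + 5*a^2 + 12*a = (a)*(a^3 - 6*a^2 + 5*a + 12) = a*(a + 1)*(a^2 - 7*a + 12) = a*(a - 4)*(a + 1)*(a - 3)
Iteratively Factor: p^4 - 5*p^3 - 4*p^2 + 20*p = (p - 2)*(p^3 - 3*p^2 - 10*p) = (p - 2)*(p + 2)*(p^2 - 5*p) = (p - 5)*(p - 2)*(p + 2)*(p)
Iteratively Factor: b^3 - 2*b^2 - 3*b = (b + 1)*(b^2 - 3*b) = (b - 3)*(b + 1)*(b)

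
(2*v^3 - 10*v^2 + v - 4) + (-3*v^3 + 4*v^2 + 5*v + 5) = -v^3 - 6*v^2 + 6*v + 1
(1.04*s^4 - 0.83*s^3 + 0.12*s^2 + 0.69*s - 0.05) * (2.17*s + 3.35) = 2.2568*s^5 + 1.6829*s^4 - 2.5201*s^3 + 1.8993*s^2 + 2.203*s - 0.1675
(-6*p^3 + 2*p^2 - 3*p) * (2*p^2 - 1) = -12*p^5 + 4*p^4 - 2*p^2 + 3*p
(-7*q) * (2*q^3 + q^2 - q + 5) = -14*q^4 - 7*q^3 + 7*q^2 - 35*q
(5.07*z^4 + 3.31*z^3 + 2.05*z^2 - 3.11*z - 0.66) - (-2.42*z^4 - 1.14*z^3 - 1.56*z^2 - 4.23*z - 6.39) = 7.49*z^4 + 4.45*z^3 + 3.61*z^2 + 1.12*z + 5.73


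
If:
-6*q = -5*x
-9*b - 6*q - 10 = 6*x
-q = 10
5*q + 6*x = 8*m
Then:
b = 122/9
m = -61/4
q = -10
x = -12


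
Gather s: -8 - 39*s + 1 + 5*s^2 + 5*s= 5*s^2 - 34*s - 7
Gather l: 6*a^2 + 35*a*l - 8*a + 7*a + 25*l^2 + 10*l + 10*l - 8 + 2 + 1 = 6*a^2 - a + 25*l^2 + l*(35*a + 20) - 5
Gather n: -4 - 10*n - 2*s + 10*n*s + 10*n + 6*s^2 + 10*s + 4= 10*n*s + 6*s^2 + 8*s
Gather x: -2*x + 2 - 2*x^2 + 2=-2*x^2 - 2*x + 4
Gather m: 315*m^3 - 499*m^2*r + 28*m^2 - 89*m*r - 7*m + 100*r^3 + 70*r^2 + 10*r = 315*m^3 + m^2*(28 - 499*r) + m*(-89*r - 7) + 100*r^3 + 70*r^2 + 10*r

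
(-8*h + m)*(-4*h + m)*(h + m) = 32*h^3 + 20*h^2*m - 11*h*m^2 + m^3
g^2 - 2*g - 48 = (g - 8)*(g + 6)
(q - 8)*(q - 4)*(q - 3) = q^3 - 15*q^2 + 68*q - 96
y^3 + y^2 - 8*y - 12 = (y - 3)*(y + 2)^2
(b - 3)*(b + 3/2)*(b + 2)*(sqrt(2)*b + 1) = sqrt(2)*b^4 + sqrt(2)*b^3/2 + b^3 - 15*sqrt(2)*b^2/2 + b^2/2 - 9*sqrt(2)*b - 15*b/2 - 9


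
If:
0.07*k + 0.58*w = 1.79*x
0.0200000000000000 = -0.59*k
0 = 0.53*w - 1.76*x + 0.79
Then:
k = -0.03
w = 19.67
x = 6.37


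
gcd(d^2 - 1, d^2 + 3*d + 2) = d + 1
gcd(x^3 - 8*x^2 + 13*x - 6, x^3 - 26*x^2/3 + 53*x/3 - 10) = x^2 - 7*x + 6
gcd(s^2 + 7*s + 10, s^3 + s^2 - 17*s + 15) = s + 5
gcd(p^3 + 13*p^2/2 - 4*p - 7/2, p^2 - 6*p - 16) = 1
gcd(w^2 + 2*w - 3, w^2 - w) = w - 1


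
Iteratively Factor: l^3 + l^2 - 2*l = (l)*(l^2 + l - 2) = l*(l + 2)*(l - 1)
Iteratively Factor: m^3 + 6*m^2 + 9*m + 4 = (m + 1)*(m^2 + 5*m + 4) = (m + 1)*(m + 4)*(m + 1)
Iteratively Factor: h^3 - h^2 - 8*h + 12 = (h + 3)*(h^2 - 4*h + 4) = (h - 2)*(h + 3)*(h - 2)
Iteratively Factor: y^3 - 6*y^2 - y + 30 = (y - 3)*(y^2 - 3*y - 10) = (y - 5)*(y - 3)*(y + 2)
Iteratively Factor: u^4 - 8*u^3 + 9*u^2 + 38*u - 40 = (u + 2)*(u^3 - 10*u^2 + 29*u - 20) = (u - 5)*(u + 2)*(u^2 - 5*u + 4) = (u - 5)*(u - 1)*(u + 2)*(u - 4)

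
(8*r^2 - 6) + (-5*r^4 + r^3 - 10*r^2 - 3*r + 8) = -5*r^4 + r^3 - 2*r^2 - 3*r + 2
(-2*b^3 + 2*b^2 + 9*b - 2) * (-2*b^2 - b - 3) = 4*b^5 - 2*b^4 - 14*b^3 - 11*b^2 - 25*b + 6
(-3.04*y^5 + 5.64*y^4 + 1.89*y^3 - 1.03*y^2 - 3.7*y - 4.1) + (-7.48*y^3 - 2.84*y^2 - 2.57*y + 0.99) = -3.04*y^5 + 5.64*y^4 - 5.59*y^3 - 3.87*y^2 - 6.27*y - 3.11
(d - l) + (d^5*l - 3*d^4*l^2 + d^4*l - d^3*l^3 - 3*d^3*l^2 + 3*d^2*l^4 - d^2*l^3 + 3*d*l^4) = d^5*l - 3*d^4*l^2 + d^4*l - d^3*l^3 - 3*d^3*l^2 + 3*d^2*l^4 - d^2*l^3 + 3*d*l^4 + d - l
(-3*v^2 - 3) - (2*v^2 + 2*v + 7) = -5*v^2 - 2*v - 10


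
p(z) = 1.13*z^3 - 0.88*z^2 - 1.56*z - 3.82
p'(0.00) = -1.56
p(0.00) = -3.82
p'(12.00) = 465.48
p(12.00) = 1803.38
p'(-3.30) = 41.17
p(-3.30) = -48.86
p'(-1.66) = 10.70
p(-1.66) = -8.82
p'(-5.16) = 97.78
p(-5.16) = -174.45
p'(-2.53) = 24.59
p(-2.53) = -23.81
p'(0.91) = -0.35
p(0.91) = -5.12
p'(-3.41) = 43.86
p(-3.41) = -53.54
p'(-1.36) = 7.10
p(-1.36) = -6.17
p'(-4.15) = 64.13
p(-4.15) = -93.27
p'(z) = 3.39*z^2 - 1.76*z - 1.56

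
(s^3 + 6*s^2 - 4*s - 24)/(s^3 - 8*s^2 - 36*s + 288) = (s^2 - 4)/(s^2 - 14*s + 48)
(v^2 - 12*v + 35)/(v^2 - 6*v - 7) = (v - 5)/(v + 1)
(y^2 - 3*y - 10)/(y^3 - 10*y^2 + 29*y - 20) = (y + 2)/(y^2 - 5*y + 4)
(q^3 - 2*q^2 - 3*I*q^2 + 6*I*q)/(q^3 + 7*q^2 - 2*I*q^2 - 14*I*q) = (q^2 - q*(2 + 3*I) + 6*I)/(q^2 + q*(7 - 2*I) - 14*I)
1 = 1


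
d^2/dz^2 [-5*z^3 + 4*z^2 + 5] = 8 - 30*z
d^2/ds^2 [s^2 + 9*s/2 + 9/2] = 2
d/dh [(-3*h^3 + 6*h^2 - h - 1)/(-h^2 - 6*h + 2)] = (3*h^4 + 36*h^3 - 55*h^2 + 22*h - 8)/(h^4 + 12*h^3 + 32*h^2 - 24*h + 4)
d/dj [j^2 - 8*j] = 2*j - 8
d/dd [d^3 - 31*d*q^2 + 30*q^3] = 3*d^2 - 31*q^2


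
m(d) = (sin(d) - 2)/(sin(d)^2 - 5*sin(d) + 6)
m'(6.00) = -0.09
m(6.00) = -0.30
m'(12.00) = -0.07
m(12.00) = -0.28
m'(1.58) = 0.00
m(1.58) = -0.50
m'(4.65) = 0.00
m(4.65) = -0.25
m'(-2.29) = 0.05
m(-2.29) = -0.27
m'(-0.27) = -0.09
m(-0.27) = -0.31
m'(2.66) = 0.14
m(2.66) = -0.39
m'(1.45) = -0.03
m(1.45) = -0.50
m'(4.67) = 0.00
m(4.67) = -0.25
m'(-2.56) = 0.07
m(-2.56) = -0.28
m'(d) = (-2*sin(d)*cos(d) + 5*cos(d))*(sin(d) - 2)/(sin(d)^2 - 5*sin(d) + 6)^2 + cos(d)/(sin(d)^2 - 5*sin(d) + 6) = -cos(d)/(sin(d) - 3)^2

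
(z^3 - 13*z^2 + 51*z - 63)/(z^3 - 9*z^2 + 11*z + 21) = (z - 3)/(z + 1)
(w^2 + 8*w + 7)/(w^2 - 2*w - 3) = (w + 7)/(w - 3)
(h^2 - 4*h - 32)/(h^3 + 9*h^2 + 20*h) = (h - 8)/(h*(h + 5))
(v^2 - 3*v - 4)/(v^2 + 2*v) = (v^2 - 3*v - 4)/(v*(v + 2))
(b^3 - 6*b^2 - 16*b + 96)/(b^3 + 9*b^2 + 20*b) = (b^2 - 10*b + 24)/(b*(b + 5))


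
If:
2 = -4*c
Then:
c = -1/2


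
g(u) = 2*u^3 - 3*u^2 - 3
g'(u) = 6*u^2 - 6*u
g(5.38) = 221.61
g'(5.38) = 141.39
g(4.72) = 140.47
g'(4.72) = 105.35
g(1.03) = -4.00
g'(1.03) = 0.19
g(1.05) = -3.99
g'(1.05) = 0.32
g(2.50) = 9.50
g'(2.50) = 22.50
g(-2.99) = -83.28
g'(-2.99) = 71.58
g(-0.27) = -3.26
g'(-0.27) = 2.06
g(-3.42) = -118.09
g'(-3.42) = 90.70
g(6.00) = 321.00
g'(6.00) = 180.00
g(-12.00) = -3891.00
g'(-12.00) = 936.00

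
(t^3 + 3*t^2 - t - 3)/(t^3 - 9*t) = (t^2 - 1)/(t*(t - 3))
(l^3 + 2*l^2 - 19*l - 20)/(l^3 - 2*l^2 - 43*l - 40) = (l - 4)/(l - 8)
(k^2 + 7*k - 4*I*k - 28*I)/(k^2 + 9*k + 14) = (k - 4*I)/(k + 2)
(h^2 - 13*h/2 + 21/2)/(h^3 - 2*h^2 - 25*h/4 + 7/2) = 2*(h - 3)/(2*h^2 + 3*h - 2)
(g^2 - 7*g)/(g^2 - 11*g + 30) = g*(g - 7)/(g^2 - 11*g + 30)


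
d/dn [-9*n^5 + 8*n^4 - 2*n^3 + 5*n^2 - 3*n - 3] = -45*n^4 + 32*n^3 - 6*n^2 + 10*n - 3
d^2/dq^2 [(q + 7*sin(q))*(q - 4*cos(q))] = -7*q*sin(q) + 4*q*cos(q) + 8*sin(q) + 56*sin(2*q) + 14*cos(q) + 2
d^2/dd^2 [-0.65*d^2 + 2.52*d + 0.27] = -1.30000000000000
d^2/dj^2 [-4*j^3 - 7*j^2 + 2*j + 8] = -24*j - 14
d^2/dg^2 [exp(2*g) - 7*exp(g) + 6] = (4*exp(g) - 7)*exp(g)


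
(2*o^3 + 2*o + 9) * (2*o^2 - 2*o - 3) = 4*o^5 - 4*o^4 - 2*o^3 + 14*o^2 - 24*o - 27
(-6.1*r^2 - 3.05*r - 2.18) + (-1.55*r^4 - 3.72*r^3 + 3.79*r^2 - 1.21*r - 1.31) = -1.55*r^4 - 3.72*r^3 - 2.31*r^2 - 4.26*r - 3.49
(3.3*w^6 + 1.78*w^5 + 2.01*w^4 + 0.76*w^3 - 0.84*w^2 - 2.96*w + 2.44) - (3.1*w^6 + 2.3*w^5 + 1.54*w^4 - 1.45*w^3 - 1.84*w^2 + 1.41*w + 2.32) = 0.2*w^6 - 0.52*w^5 + 0.47*w^4 + 2.21*w^3 + 1.0*w^2 - 4.37*w + 0.12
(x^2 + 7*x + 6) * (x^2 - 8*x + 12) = x^4 - x^3 - 38*x^2 + 36*x + 72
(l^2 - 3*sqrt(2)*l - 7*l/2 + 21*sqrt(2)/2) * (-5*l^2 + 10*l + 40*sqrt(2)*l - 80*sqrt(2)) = -5*l^4 + 55*l^3/2 + 55*sqrt(2)*l^3 - 605*sqrt(2)*l^2/2 - 275*l^2 + 385*sqrt(2)*l + 1320*l - 1680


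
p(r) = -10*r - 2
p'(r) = -10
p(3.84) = -40.40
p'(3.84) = -10.00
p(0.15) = -3.50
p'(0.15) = -10.00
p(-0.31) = 1.10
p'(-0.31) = -10.00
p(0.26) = -4.60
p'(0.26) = -10.00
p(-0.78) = 5.80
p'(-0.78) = -10.00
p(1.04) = -12.40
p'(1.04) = -10.00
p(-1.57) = 13.70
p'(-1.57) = -10.00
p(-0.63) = 4.30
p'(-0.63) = -10.00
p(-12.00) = 118.00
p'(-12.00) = -10.00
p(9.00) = -92.00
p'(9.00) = -10.00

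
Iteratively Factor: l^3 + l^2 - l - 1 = (l + 1)*(l^2 - 1) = (l - 1)*(l + 1)*(l + 1)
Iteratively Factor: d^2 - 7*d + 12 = (d - 4)*(d - 3)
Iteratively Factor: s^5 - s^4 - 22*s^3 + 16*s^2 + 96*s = (s + 2)*(s^4 - 3*s^3 - 16*s^2 + 48*s) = s*(s + 2)*(s^3 - 3*s^2 - 16*s + 48) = s*(s + 2)*(s + 4)*(s^2 - 7*s + 12) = s*(s - 4)*(s + 2)*(s + 4)*(s - 3)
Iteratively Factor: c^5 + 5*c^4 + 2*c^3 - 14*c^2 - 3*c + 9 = (c + 3)*(c^4 + 2*c^3 - 4*c^2 - 2*c + 3) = (c - 1)*(c + 3)*(c^3 + 3*c^2 - c - 3) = (c - 1)*(c + 1)*(c + 3)*(c^2 + 2*c - 3) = (c - 1)^2*(c + 1)*(c + 3)*(c + 3)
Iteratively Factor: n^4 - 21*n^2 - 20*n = (n + 4)*(n^3 - 4*n^2 - 5*n) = (n - 5)*(n + 4)*(n^2 + n) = n*(n - 5)*(n + 4)*(n + 1)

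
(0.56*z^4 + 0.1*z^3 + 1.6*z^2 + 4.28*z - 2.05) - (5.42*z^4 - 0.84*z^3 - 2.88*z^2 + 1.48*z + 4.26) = -4.86*z^4 + 0.94*z^3 + 4.48*z^2 + 2.8*z - 6.31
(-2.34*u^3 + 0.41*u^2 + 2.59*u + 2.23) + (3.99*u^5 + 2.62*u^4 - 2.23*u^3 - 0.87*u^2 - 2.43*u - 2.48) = 3.99*u^5 + 2.62*u^4 - 4.57*u^3 - 0.46*u^2 + 0.16*u - 0.25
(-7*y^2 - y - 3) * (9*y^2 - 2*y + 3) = -63*y^4 + 5*y^3 - 46*y^2 + 3*y - 9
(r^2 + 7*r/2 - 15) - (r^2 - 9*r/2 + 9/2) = 8*r - 39/2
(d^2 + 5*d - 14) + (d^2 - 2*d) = 2*d^2 + 3*d - 14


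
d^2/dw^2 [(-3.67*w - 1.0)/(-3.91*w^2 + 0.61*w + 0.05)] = ((-86.0982*w - 3.3426)*(-3.91*w^2 + 0.61*w + 0.05) - (3.67*w + 1.0)*(7.82*w - 0.61)*(15.64*w - 1.22))/(-3.91*w^2 + 0.61*w + 0.05)^3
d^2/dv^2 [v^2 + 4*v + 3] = 2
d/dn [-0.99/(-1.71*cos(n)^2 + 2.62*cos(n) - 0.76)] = (3.3858*cos(n) - 2.5938)*sin(n)/(1.71*cos(n)^2 - 2.62*cos(n) + 0.76)^2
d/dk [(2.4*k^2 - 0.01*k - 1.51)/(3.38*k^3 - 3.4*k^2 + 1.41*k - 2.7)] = (-8.112*k^4 + 0.0676000000000023*k^3 + 18.6614*k^2 - 23.228*k + 2.1561)/(11.4244*k^6 - 22.984*k^5 + 21.0916*k^4 - 27.84*k^3 + 20.3481*k^2 - 7.614*k + 7.29)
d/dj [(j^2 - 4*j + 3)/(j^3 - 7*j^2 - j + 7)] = (-j^2 + 6*j - 25)/(j^4 - 12*j^3 + 22*j^2 + 84*j + 49)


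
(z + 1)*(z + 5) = z^2 + 6*z + 5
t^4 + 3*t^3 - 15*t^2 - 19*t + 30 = (t - 3)*(t - 1)*(t + 2)*(t + 5)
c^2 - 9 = (c - 3)*(c + 3)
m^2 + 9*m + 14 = (m + 2)*(m + 7)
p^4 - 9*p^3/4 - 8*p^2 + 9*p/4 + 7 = (p - 4)*(p - 1)*(p + 1)*(p + 7/4)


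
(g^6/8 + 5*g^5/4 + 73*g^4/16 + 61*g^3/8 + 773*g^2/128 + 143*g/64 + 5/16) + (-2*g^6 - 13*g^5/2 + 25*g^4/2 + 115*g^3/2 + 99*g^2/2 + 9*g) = -15*g^6/8 - 21*g^5/4 + 273*g^4/16 + 521*g^3/8 + 7109*g^2/128 + 719*g/64 + 5/16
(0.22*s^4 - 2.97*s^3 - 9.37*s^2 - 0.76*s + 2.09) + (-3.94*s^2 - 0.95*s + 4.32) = 0.22*s^4 - 2.97*s^3 - 13.31*s^2 - 1.71*s + 6.41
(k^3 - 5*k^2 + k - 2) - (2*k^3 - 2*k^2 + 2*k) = -k^3 - 3*k^2 - k - 2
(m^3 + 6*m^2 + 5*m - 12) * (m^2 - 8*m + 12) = m^5 - 2*m^4 - 31*m^3 + 20*m^2 + 156*m - 144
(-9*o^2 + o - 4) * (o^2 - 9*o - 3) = -9*o^4 + 82*o^3 + 14*o^2 + 33*o + 12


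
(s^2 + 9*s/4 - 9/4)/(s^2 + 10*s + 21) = (s - 3/4)/(s + 7)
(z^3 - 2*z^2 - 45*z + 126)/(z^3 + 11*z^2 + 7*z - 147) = (z - 6)/(z + 7)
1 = 1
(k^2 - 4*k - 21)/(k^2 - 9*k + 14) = (k + 3)/(k - 2)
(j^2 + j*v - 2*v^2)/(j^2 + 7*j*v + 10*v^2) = (j - v)/(j + 5*v)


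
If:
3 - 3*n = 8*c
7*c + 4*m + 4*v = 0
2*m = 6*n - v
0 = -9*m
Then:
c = 8/19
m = 0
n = -7/57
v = -14/19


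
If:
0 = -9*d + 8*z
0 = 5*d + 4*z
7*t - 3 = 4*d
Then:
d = 0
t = 3/7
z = 0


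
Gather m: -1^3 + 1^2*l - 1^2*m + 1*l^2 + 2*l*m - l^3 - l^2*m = -l^3 + l^2 + l + m*(-l^2 + 2*l - 1) - 1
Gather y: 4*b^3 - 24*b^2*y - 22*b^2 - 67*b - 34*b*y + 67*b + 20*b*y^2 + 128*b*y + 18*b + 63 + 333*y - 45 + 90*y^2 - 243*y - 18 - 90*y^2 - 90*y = 4*b^3 - 22*b^2 + 20*b*y^2 + 18*b + y*(-24*b^2 + 94*b)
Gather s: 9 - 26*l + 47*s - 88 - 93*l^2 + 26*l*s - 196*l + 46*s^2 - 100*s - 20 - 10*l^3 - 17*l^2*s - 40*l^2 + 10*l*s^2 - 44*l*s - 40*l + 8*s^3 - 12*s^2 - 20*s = -10*l^3 - 133*l^2 - 262*l + 8*s^3 + s^2*(10*l + 34) + s*(-17*l^2 - 18*l - 73) - 99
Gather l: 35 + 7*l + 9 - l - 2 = 6*l + 42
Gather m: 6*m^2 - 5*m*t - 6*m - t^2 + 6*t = 6*m^2 + m*(-5*t - 6) - t^2 + 6*t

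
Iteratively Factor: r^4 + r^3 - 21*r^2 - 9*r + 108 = (r + 4)*(r^3 - 3*r^2 - 9*r + 27) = (r - 3)*(r + 4)*(r^2 - 9) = (r - 3)^2*(r + 4)*(r + 3)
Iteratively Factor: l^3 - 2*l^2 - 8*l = (l - 4)*(l^2 + 2*l) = (l - 4)*(l + 2)*(l)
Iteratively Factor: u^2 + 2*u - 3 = (u - 1)*(u + 3)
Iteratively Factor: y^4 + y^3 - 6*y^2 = (y + 3)*(y^3 - 2*y^2) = y*(y + 3)*(y^2 - 2*y) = y^2*(y + 3)*(y - 2)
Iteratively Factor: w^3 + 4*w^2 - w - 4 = (w + 1)*(w^2 + 3*w - 4) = (w - 1)*(w + 1)*(w + 4)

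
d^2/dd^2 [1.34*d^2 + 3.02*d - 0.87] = 2.68000000000000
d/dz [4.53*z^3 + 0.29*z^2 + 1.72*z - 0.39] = 13.59*z^2 + 0.58*z + 1.72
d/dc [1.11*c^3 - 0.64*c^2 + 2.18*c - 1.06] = 3.33*c^2 - 1.28*c + 2.18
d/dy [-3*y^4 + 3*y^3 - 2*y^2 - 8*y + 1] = -12*y^3 + 9*y^2 - 4*y - 8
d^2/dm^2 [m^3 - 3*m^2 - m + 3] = 6*m - 6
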